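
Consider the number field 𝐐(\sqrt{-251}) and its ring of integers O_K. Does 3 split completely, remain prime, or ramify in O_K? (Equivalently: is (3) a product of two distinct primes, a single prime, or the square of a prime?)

p splits

d = -251 ≡ 1 (mod 4), so O_K = ℤ[(1+√-251)/2] and disc(K) = d = -251.
disc(K) = -251 is not divisible by 3; 3 is unramified.
Euler's criterion: (-251)^1 mod 3 = 1. Thus (-251|3) = 1.
d is a quadratic residue mod p, hence 3 splits in O_K.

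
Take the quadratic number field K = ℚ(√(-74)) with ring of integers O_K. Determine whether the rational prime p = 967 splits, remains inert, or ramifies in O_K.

split

d = -74 ≡ 2 (mod 4), so O_K = ℤ[√-74] and disc(K) = 4d = -296.
Since gcd(967, -296) = 1 the prime 967 does not ramify.
Euler's criterion: (-74)^483 mod 967 = 1. Thus (-74|967) = 1.
d is a quadratic residue mod p, hence 967 splits in O_K.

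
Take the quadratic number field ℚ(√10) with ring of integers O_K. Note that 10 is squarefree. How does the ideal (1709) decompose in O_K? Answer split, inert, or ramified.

inert

Since 10 ≢ 1 mod 4, the ring of integers is ℤ[√10] with discriminant 4·10 = 40.
1709 ∤ 40, so 1709 is unramified.
Legendre symbol by Euler's criterion: (10/1709) ≡ 10^854 ≡ 1708 (mod 1709), i.e. (10/1709) = -1.
d is a non-residue mod p, hence 1709 remains inert in O_K.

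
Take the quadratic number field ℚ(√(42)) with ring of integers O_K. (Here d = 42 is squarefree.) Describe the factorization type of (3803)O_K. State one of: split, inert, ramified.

d = 42 ≡ 2 (mod 4), so O_K = ℤ[√42] and disc(K) = 4d = 168.
3803 ∤ 168, so 3803 is unramified.
Euler's criterion: 42^1901 mod 3803 = 1. Thus (42|3803) = 1.
(42/3803) = 1, so 3803 splits.

3803 splits in O_K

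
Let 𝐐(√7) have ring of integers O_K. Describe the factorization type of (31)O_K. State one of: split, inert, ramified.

Since 7 ≢ 1 mod 4, the ring of integers is ℤ[√7] with discriminant 4·7 = 28.
Since gcd(31, 28) = 1 the prime 31 does not ramify.
Euler's criterion: 7^15 mod 31 = 1. Thus (7|31) = 1.
(7/31) = 1, so 31 splits.

split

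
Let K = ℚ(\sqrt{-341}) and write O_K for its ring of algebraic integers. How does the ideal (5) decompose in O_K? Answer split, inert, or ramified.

Since -341 ≢ 1 mod 4, the ring of integers is ℤ[√-341] with discriminant 4·(-341) = -1364.
5 ∤ -1364, so 5 is unramified.
Euler's criterion: (-341)^2 mod 5 = 1. Thus (-341|5) = 1.
(-341/5) = 1, so 5 splits.

splits completely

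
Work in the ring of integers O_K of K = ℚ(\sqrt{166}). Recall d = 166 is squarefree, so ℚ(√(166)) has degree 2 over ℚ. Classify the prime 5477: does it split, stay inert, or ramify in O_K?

splits completely

d = 166 ≡ 2 (mod 4), so O_K = ℤ[√166] and disc(K) = 4d = 664.
5477 ∤ 664, so 5477 is unramified.
Euler's criterion: 166^2738 mod 5477 = 1. Thus (166|5477) = 1.
(166/5477) = 1, so 5477 splits.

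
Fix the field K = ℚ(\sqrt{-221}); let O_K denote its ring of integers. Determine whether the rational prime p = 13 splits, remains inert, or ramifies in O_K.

p ramifies

d = -221 ≡ 3 (mod 4), so O_K = ℤ[√-221] and disc(K) = 4d = -884.
13 divides disc(K) = -884, so 13 ramifies.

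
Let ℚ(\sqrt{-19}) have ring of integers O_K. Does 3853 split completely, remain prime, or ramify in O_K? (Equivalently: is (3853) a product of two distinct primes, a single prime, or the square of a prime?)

inert

Since -19 ≡ 1 mod 4, the ring of integers is ℤ[(1+√-19)/2] with discriminant -19.
disc(K) = -19 is not divisible by 3853; 3853 is unramified.
Compute (-19/3853) via Euler: 3834^((3853-1)/2) mod 3853 = 3852, so (-19/3853) = -1.
d is a non-residue mod p, hence 3853 remains inert in O_K.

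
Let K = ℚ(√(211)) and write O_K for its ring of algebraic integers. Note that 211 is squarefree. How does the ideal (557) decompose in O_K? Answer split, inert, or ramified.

211 mod 4 = 3, hence disc K = 4·211 = 844 and O_K = ℤ[√211].
Since gcd(557, 844) = 1 the prime 557 does not ramify.
Legendre symbol by Euler's criterion: (211/557) ≡ 211^278 ≡ 556 (mod 557), i.e. (211/557) = -1.
Legendre symbol -1 ⇒ 557 is inert.

inert — (557) stays prime in O_K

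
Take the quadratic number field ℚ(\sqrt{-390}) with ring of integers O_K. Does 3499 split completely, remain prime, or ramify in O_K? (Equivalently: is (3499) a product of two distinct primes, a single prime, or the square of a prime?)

p splits

Since -390 ≢ 1 mod 4, the ring of integers is ℤ[√-390] with discriminant 4·(-390) = -1560.
3499 ∤ -1560, so 3499 is unramified.
Compute (-390/3499) via Euler: 3109^((3499-1)/2) mod 3499 = 1, so (-390/3499) = 1.
d is a quadratic residue mod p, hence 3499 splits in O_K.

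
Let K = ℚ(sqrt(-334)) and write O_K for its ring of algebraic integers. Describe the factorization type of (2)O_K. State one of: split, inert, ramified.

-334 mod 4 = 2, hence disc K = 4·(-334) = -1336 and O_K = ℤ[√-334].
2 divides disc(K) = -1336, so 2 ramifies.

ramifies in O_K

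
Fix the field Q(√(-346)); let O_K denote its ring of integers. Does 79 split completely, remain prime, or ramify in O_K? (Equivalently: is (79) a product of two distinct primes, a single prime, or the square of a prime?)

p splits

d = -346 ≡ 2 (mod 4), so O_K = ℤ[√-346] and disc(K) = 4d = -1384.
disc(K) = -1384 is not divisible by 79; 79 is unramified.
Compute (-346/79) via Euler: 49^((79-1)/2) mod 79 = 1, so (-346/79) = 1.
Legendre symbol 1 ⇒ 79 is split.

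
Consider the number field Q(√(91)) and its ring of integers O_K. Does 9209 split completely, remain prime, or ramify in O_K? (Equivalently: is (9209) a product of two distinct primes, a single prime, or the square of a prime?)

Since 91 ≢ 1 mod 4, the ring of integers is ℤ[√91] with discriminant 4·91 = 364.
9209 ∤ 364, so 9209 is unramified.
Euler's criterion: 91^4604 mod 9209 = 9208. Thus (91|9209) = -1.
(91/9209) = -1, so 9209 is inert.

p is inert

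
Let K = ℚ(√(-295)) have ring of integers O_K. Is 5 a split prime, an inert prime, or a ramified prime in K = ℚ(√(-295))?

5 is ramified

-295 mod 4 = 1, hence disc K = -295 and O_K = ℤ[(1+√-295)/2].
disc(K) = -295 = 5·(-59), so p = 5 is ramified.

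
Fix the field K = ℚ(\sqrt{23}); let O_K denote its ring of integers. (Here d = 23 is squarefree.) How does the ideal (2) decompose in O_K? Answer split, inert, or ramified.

23 mod 4 = 3, hence disc K = 4·23 = 92 and O_K = ℤ[√23].
disc(K) = 92 = 2·46, so p = 2 is ramified.

ramified — (2) = 𝔭²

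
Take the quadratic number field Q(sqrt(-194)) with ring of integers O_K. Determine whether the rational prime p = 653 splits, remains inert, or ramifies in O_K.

-194 mod 4 = 2, hence disc K = 4·(-194) = -776 and O_K = ℤ[√-194].
653 ∤ -776, so 653 is unramified.
Euler's criterion: (-194)^326 mod 653 = 1. Thus (-194|653) = 1.
(-194/653) = 1, so 653 splits.

p splits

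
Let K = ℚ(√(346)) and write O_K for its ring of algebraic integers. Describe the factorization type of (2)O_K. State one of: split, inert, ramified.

d = 346 ≡ 2 (mod 4), so O_K = ℤ[√346] and disc(K) = 4d = 1384.
2 divides disc(K) = 1384, so 2 ramifies.

ramified — (2) = 𝔭²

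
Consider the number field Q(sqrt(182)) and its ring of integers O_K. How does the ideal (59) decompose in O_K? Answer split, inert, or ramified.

182 mod 4 = 2, hence disc K = 4·182 = 728 and O_K = ℤ[√182].
disc(K) = 728 is not divisible by 59; 59 is unramified.
(182/59) = 5^29 mod 59 = 1, giving Legendre symbol 1.
Legendre symbol 1 ⇒ 59 is split.

59 splits in O_K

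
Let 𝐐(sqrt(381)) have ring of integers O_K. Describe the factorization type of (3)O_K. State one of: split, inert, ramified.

ramified

Since 381 ≡ 1 mod 4, the ring of integers is ℤ[(1+√381)/2] with discriminant 381.
3 divides disc(K) = 381, so 3 ramifies.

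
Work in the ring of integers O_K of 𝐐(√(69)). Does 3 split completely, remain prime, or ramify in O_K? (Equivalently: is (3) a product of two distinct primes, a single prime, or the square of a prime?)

p ramifies

Since 69 ≡ 1 mod 4, the ring of integers is ℤ[(1+√69)/2] with discriminant 69.
3 divides disc(K) = 69, so 3 ramifies.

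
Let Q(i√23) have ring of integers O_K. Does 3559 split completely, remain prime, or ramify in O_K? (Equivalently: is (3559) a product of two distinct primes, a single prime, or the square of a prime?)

p is inert

d = -23 ≡ 1 (mod 4), so O_K = ℤ[(1+√-23)/2] and disc(K) = d = -23.
disc(K) = -23 is not divisible by 3559; 3559 is unramified.
Euler's criterion: (-23)^1779 mod 3559 = 3558. Thus (-23|3559) = -1.
Legendre symbol -1 ⇒ 3559 is inert.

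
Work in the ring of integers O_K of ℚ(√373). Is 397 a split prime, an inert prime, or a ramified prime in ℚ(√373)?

inert — (397) stays prime in O_K

d = 373 ≡ 1 (mod 4), so O_K = ℤ[(1+√373)/2] and disc(K) = d = 373.
disc(K) = 373 is not divisible by 397; 397 is unramified.
Compute (373/397) via Euler: 373^((397-1)/2) mod 397 = 396, so (373/397) = -1.
Legendre symbol -1 ⇒ 397 is inert.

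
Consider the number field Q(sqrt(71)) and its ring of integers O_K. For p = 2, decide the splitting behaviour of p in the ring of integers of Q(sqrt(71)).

71 mod 4 = 3, hence disc K = 4·71 = 284 and O_K = ℤ[√71].
Ramification test: 2 | 284. The prime 2 ramifies in K.

ramified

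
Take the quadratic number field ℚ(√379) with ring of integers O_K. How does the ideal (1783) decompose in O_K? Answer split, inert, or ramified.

p is inert

d = 379 ≡ 3 (mod 4), so O_K = ℤ[√379] and disc(K) = 4d = 1516.
Since gcd(1783, 1516) = 1 the prime 1783 does not ramify.
(379/1783) = 379^891 mod 1783 = 1782, giving Legendre symbol -1.
(379/1783) = -1, so 1783 is inert.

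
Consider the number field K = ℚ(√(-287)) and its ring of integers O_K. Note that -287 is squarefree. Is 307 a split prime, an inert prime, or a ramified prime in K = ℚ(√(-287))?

Since -287 ≡ 1 mod 4, the ring of integers is ℤ[(1+√-287)/2] with discriminant -287.
307 ∤ -287, so 307 is unramified.
Legendre symbol by Euler's criterion: (-287/307) ≡ (-287)^153 ≡ 306 (mod 307), i.e. (-287/307) = -1.
(-287/307) = -1, so 307 is inert.

inert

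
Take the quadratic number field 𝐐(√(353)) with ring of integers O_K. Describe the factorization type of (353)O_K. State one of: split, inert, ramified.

d = 353 ≡ 1 (mod 4), so O_K = ℤ[(1+√353)/2] and disc(K) = d = 353.
disc(K) = 353 = 353·1, so p = 353 is ramified.

p ramifies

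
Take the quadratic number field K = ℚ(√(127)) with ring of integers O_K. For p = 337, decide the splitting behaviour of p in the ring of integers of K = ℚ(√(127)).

inert

127 mod 4 = 3, hence disc K = 4·127 = 508 and O_K = ℤ[√127].
337 ∤ 508, so 337 is unramified.
Legendre symbol by Euler's criterion: (127/337) ≡ 127^168 ≡ 336 (mod 337), i.e. (127/337) = -1.
(127/337) = -1, so 337 is inert.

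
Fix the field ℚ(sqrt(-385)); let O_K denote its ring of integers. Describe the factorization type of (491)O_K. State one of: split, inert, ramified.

491 splits in O_K

Since -385 ≢ 1 mod 4, the ring of integers is ℤ[√-385] with discriminant 4·(-385) = -1540.
Since gcd(491, -1540) = 1 the prime 491 does not ramify.
Euler's criterion: (-385)^245 mod 491 = 1. Thus (-385|491) = 1.
(-385/491) = 1, so 491 splits.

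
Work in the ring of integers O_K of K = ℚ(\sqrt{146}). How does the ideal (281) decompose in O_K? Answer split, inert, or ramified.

inert

146 mod 4 = 2, hence disc K = 4·146 = 584 and O_K = ℤ[√146].
Since gcd(281, 584) = 1 the prime 281 does not ramify.
Legendre symbol by Euler's criterion: (146/281) ≡ 146^140 ≡ 280 (mod 281), i.e. (146/281) = -1.
Legendre symbol -1 ⇒ 281 is inert.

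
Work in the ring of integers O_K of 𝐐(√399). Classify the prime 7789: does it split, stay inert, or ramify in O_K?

d = 399 ≡ 3 (mod 4), so O_K = ℤ[√399] and disc(K) = 4d = 1596.
disc(K) = 1596 is not divisible by 7789; 7789 is unramified.
Legendre symbol by Euler's criterion: (399/7789) ≡ 399^3894 ≡ 1 (mod 7789), i.e. (399/7789) = 1.
d is a quadratic residue mod p, hence 7789 splits in O_K.

split — (7789) = 𝔭₁𝔭₂ with 𝔭₁ ≠ 𝔭₂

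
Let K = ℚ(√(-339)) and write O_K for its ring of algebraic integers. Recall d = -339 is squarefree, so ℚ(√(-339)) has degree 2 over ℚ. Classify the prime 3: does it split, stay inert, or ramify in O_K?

-339 mod 4 = 1, hence disc K = -339 and O_K = ℤ[(1+√-339)/2].
Ramification test: 3 | -339. The prime 3 ramifies in K.

p ramifies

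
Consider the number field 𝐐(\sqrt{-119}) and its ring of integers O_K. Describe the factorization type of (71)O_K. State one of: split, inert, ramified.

p is inert

-119 mod 4 = 1, hence disc K = -119 and O_K = ℤ[(1+√-119)/2].
71 ∤ -119, so 71 is unramified.
(-119/71) = 23^35 mod 71 = 70, giving Legendre symbol -1.
(-119/71) = -1, so 71 is inert.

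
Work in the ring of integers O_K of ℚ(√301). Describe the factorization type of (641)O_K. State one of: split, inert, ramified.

d = 301 ≡ 1 (mod 4), so O_K = ℤ[(1+√301)/2] and disc(K) = d = 301.
641 ∤ 301, so 641 is unramified.
(301/641) = 301^320 mod 641 = 640, giving Legendre symbol -1.
(301/641) = -1, so 641 is inert.

remains prime (inert)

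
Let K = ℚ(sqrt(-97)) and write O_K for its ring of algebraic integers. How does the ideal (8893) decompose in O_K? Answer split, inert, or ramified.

-97 mod 4 = 3, hence disc K = 4·(-97) = -388 and O_K = ℤ[√-97].
8893 ∤ -388, so 8893 is unramified.
Euler's criterion: (-97)^4446 mod 8893 = 1. Thus (-97|8893) = 1.
(-97/8893) = 1, so 8893 splits.

p splits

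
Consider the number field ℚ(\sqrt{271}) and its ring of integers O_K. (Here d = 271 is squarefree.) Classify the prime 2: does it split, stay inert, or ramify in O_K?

ramified — (2) = 𝔭²

271 mod 4 = 3, hence disc K = 4·271 = 1084 and O_K = ℤ[√271].
Ramification test: 2 | 1084. The prime 2 ramifies in K.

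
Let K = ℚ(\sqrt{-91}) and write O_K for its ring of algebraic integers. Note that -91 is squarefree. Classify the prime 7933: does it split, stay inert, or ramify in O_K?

d = -91 ≡ 1 (mod 4), so O_K = ℤ[(1+√-91)/2] and disc(K) = d = -91.
disc(K) = -91 is not divisible by 7933; 7933 is unramified.
Euler's criterion: (-91)^3966 mod 7933 = 1. Thus (-91|7933) = 1.
(-91/7933) = 1, so 7933 splits.

split — (7933) = 𝔭₁𝔭₂ with 𝔭₁ ≠ 𝔭₂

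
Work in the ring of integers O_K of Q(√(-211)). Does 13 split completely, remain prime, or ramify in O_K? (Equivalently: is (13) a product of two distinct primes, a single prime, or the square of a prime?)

split — (13) = 𝔭₁𝔭₂ with 𝔭₁ ≠ 𝔭₂

d = -211 ≡ 1 (mod 4), so O_K = ℤ[(1+√-211)/2] and disc(K) = d = -211.
disc(K) = -211 is not divisible by 13; 13 is unramified.
Euler's criterion: (-211)^6 mod 13 = 1. Thus (-211|13) = 1.
(-211/13) = 1, so 13 splits.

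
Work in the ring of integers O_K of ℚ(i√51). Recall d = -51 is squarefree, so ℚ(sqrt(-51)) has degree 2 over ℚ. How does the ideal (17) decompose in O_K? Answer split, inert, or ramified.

ramifies in O_K

-51 mod 4 = 1, hence disc K = -51 and O_K = ℤ[(1+√-51)/2].
Ramification test: 17 | -51. The prime 17 ramifies in K.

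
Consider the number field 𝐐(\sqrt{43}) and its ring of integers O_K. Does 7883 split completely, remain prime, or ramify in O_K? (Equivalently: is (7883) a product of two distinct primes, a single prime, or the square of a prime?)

7883 remains inert

43 mod 4 = 3, hence disc K = 4·43 = 172 and O_K = ℤ[√43].
7883 ∤ 172, so 7883 is unramified.
(43/7883) = 43^3941 mod 7883 = 7882, giving Legendre symbol -1.
d is a non-residue mod p, hence 7883 remains inert in O_K.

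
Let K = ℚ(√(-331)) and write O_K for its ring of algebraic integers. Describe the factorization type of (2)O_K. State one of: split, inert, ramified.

-331 mod 4 = 1, hence disc K = -331 and O_K = ℤ[(1+√-331)/2].
disc(K) = -331 is not divisible by 2; 2 is unramified.
For p = 2 with d ≡ 1 (mod 4): d mod 8 = 5, so 2 is inert.

inert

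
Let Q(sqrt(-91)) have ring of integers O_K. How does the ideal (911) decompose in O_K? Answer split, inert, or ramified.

Since -91 ≡ 1 mod 4, the ring of integers is ℤ[(1+√-91)/2] with discriminant -91.
disc(K) = -91 is not divisible by 911; 911 is unramified.
Legendre symbol by Euler's criterion: (-91/911) ≡ (-91)^455 ≡ 1 (mod 911), i.e. (-91/911) = 1.
d is a quadratic residue mod p, hence 911 splits in O_K.

split — (911) = 𝔭₁𝔭₂ with 𝔭₁ ≠ 𝔭₂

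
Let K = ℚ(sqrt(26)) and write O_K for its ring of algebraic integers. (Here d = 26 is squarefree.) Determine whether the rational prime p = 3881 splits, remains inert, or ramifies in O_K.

Since 26 ≢ 1 mod 4, the ring of integers is ℤ[√26] with discriminant 4·26 = 104.
disc(K) = 104 is not divisible by 3881; 3881 is unramified.
Compute (26/3881) via Euler: 26^((3881-1)/2) mod 3881 = 3880, so (26/3881) = -1.
Legendre symbol -1 ⇒ 3881 is inert.

inert — (3881) stays prime in O_K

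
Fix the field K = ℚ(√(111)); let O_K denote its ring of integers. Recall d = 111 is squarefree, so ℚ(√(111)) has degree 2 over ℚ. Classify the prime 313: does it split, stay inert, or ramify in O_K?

d = 111 ≡ 3 (mod 4), so O_K = ℤ[√111] and disc(K) = 4d = 444.
313 ∤ 444, so 313 is unramified.
Euler's criterion: 111^156 mod 313 = 312. Thus (111|313) = -1.
(111/313) = -1, so 313 is inert.

remains prime (inert)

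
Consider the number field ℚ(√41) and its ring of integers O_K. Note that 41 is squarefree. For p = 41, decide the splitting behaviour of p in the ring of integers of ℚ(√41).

Since 41 ≡ 1 mod 4, the ring of integers is ℤ[(1+√41)/2] with discriminant 41.
41 divides disc(K) = 41, so 41 ramifies.

ramified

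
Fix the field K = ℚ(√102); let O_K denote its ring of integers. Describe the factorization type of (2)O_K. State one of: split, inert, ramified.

102 mod 4 = 2, hence disc K = 4·102 = 408 and O_K = ℤ[√102].
disc(K) = 408 = 2·204, so p = 2 is ramified.

p ramifies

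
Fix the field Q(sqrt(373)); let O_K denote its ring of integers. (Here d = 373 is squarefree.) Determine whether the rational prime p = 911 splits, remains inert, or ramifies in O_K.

Since 373 ≡ 1 mod 4, the ring of integers is ℤ[(1+√373)/2] with discriminant 373.
911 ∤ 373, so 911 is unramified.
Euler's criterion: 373^455 mod 911 = 1. Thus (373|911) = 1.
(373/911) = 1, so 911 splits.

split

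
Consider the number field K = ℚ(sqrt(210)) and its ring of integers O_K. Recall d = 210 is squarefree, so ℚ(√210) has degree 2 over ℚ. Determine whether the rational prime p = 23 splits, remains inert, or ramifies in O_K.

210 mod 4 = 2, hence disc K = 4·210 = 840 and O_K = ℤ[√210].
Since gcd(23, 840) = 1 the prime 23 does not ramify.
Compute (210/23) via Euler: 3^((23-1)/2) mod 23 = 1, so (210/23) = 1.
Legendre symbol 1 ⇒ 23 is split.

p splits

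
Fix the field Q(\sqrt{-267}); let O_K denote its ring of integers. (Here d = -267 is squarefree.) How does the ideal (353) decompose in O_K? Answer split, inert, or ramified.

splits completely

-267 mod 4 = 1, hence disc K = -267 and O_K = ℤ[(1+√-267)/2].
disc(K) = -267 is not divisible by 353; 353 is unramified.
Legendre symbol by Euler's criterion: (-267/353) ≡ (-267)^176 ≡ 1 (mod 353), i.e. (-267/353) = 1.
Legendre symbol 1 ⇒ 353 is split.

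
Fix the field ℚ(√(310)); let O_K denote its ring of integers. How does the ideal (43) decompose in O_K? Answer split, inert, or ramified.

d = 310 ≡ 2 (mod 4), so O_K = ℤ[√310] and disc(K) = 4d = 1240.
Since gcd(43, 1240) = 1 the prime 43 does not ramify.
Compute (310/43) via Euler: 9^((43-1)/2) mod 43 = 1, so (310/43) = 1.
(310/43) = 1, so 43 splits.

splits completely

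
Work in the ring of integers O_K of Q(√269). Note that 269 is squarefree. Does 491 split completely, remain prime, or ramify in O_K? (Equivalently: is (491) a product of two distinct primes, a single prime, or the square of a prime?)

Since 269 ≡ 1 mod 4, the ring of integers is ℤ[(1+√269)/2] with discriminant 269.
disc(K) = 269 is not divisible by 491; 491 is unramified.
Legendre symbol by Euler's criterion: (269/491) ≡ 269^245 ≡ 1 (mod 491), i.e. (269/491) = 1.
d is a quadratic residue mod p, hence 491 splits in O_K.

split — (491) = 𝔭₁𝔭₂ with 𝔭₁ ≠ 𝔭₂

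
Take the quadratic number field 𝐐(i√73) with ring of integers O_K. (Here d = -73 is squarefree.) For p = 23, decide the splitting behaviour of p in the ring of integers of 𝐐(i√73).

-73 mod 4 = 3, hence disc K = 4·(-73) = -292 and O_K = ℤ[√-73].
disc(K) = -292 is not divisible by 23; 23 is unramified.
Legendre symbol by Euler's criterion: (-73/23) ≡ (-73)^11 ≡ 22 (mod 23), i.e. (-73/23) = -1.
Legendre symbol -1 ⇒ 23 is inert.

inert — (23) stays prime in O_K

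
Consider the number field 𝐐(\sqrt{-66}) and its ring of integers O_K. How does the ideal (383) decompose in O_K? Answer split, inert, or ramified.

splits completely

-66 mod 4 = 2, hence disc K = 4·(-66) = -264 and O_K = ℤ[√-66].
383 ∤ -264, so 383 is unramified.
(-66/383) = 317^191 mod 383 = 1, giving Legendre symbol 1.
(-66/383) = 1, so 383 splits.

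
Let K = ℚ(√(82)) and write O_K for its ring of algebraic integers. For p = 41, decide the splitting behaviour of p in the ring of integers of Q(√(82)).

Since 82 ≢ 1 mod 4, the ring of integers is ℤ[√82] with discriminant 4·82 = 328.
Ramification test: 41 | 328. The prime 41 ramifies in K.

ramified — (41) = 𝔭²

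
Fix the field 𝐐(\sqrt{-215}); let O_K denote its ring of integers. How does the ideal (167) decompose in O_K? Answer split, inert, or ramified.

remains prime (inert)

-215 mod 4 = 1, hence disc K = -215 and O_K = ℤ[(1+√-215)/2].
Since gcd(167, -215) = 1 the prime 167 does not ramify.
(-215/167) = 119^83 mod 167 = 166, giving Legendre symbol -1.
Legendre symbol -1 ⇒ 167 is inert.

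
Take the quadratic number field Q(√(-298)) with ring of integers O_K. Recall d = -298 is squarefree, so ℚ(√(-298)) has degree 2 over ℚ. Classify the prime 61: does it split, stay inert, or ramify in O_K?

-298 mod 4 = 2, hence disc K = 4·(-298) = -1192 and O_K = ℤ[√-298].
61 ∤ -1192, so 61 is unramified.
Euler's criterion: (-298)^30 mod 61 = 60. Thus (-298|61) = -1.
Legendre symbol -1 ⇒ 61 is inert.

inert — (61) stays prime in O_K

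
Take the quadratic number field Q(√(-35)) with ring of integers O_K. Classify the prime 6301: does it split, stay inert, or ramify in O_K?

d = -35 ≡ 1 (mod 4), so O_K = ℤ[(1+√-35)/2] and disc(K) = d = -35.
disc(K) = -35 is not divisible by 6301; 6301 is unramified.
Euler's criterion: (-35)^3150 mod 6301 = 1. Thus (-35|6301) = 1.
Legendre symbol 1 ⇒ 6301 is split.

splits completely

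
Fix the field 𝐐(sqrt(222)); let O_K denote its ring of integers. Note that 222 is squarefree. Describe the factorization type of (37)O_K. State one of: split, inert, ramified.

Since 222 ≢ 1 mod 4, the ring of integers is ℤ[√222] with discriminant 4·222 = 888.
Ramification test: 37 | 888. The prime 37 ramifies in K.

37 is ramified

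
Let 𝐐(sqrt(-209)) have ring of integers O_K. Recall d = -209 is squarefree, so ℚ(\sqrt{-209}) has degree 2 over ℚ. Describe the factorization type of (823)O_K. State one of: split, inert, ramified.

p is inert

-209 mod 4 = 3, hence disc K = 4·(-209) = -836 and O_K = ℤ[√-209].
disc(K) = -836 is not divisible by 823; 823 is unramified.
(-209/823) = 614^411 mod 823 = 822, giving Legendre symbol -1.
(-209/823) = -1, so 823 is inert.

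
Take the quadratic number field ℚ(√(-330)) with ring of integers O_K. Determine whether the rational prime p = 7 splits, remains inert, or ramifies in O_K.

7 remains inert

d = -330 ≡ 2 (mod 4), so O_K = ℤ[√-330] and disc(K) = 4d = -1320.
disc(K) = -1320 is not divisible by 7; 7 is unramified.
Euler's criterion: (-330)^3 mod 7 = 6. Thus (-330|7) = -1.
(-330/7) = -1, so 7 is inert.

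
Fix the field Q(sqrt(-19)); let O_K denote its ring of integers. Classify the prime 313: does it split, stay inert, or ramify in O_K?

313 splits in O_K

-19 mod 4 = 1, hence disc K = -19 and O_K = ℤ[(1+√-19)/2].
Since gcd(313, -19) = 1 the prime 313 does not ramify.
(-19/313) = 294^156 mod 313 = 1, giving Legendre symbol 1.
Legendre symbol 1 ⇒ 313 is split.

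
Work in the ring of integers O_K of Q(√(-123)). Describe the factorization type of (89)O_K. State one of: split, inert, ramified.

-123 mod 4 = 1, hence disc K = -123 and O_K = ℤ[(1+√-123)/2].
89 ∤ -123, so 89 is unramified.
Compute (-123/89) via Euler: 55^((89-1)/2) mod 89 = 1, so (-123/89) = 1.
(-123/89) = 1, so 89 splits.

split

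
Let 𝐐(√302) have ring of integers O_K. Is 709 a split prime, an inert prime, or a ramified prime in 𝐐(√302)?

remains prime (inert)

Since 302 ≢ 1 mod 4, the ring of integers is ℤ[√302] with discriminant 4·302 = 1208.
Since gcd(709, 1208) = 1 the prime 709 does not ramify.
Legendre symbol by Euler's criterion: (302/709) ≡ 302^354 ≡ 708 (mod 709), i.e. (302/709) = -1.
Legendre symbol -1 ⇒ 709 is inert.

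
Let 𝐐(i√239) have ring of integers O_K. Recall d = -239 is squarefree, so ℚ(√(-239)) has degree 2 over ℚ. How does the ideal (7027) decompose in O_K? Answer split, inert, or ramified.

d = -239 ≡ 1 (mod 4), so O_K = ℤ[(1+√-239)/2] and disc(K) = d = -239.
disc(K) = -239 is not divisible by 7027; 7027 is unramified.
(-239/7027) = 6788^3513 mod 7027 = 1, giving Legendre symbol 1.
Legendre symbol 1 ⇒ 7027 is split.

p splits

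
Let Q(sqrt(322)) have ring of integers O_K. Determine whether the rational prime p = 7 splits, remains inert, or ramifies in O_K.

ramified

d = 322 ≡ 2 (mod 4), so O_K = ℤ[√322] and disc(K) = 4d = 1288.
7 divides disc(K) = 1288, so 7 ramifies.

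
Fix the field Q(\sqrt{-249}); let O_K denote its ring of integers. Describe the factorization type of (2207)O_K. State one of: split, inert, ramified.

splits completely

Since -249 ≢ 1 mod 4, the ring of integers is ℤ[√-249] with discriminant 4·(-249) = -996.
Since gcd(2207, -996) = 1 the prime 2207 does not ramify.
Euler's criterion: (-249)^1103 mod 2207 = 1. Thus (-249|2207) = 1.
d is a quadratic residue mod p, hence 2207 splits in O_K.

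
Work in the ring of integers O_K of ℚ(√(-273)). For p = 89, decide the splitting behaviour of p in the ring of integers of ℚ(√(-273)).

Since -273 ≢ 1 mod 4, the ring of integers is ℤ[√-273] with discriminant 4·(-273) = -1092.
disc(K) = -1092 is not divisible by 89; 89 is unramified.
Euler's criterion: (-273)^44 mod 89 = 88. Thus (-273|89) = -1.
d is a non-residue mod p, hence 89 remains inert in O_K.

89 remains inert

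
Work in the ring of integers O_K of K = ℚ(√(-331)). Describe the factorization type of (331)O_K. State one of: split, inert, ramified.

d = -331 ≡ 1 (mod 4), so O_K = ℤ[(1+√-331)/2] and disc(K) = d = -331.
331 divides disc(K) = -331, so 331 ramifies.

331 is ramified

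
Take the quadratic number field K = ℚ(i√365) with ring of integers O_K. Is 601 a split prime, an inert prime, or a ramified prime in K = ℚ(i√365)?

p is inert

-365 mod 4 = 3, hence disc K = 4·(-365) = -1460 and O_K = ℤ[√-365].
601 ∤ -1460, so 601 is unramified.
Legendre symbol by Euler's criterion: (-365/601) ≡ (-365)^300 ≡ 600 (mod 601), i.e. (-365/601) = -1.
(-365/601) = -1, so 601 is inert.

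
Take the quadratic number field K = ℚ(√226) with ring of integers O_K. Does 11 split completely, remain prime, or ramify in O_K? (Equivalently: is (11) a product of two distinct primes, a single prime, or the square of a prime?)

Since 226 ≢ 1 mod 4, the ring of integers is ℤ[√226] with discriminant 4·226 = 904.
disc(K) = 904 is not divisible by 11; 11 is unramified.
(226/11) = 6^5 mod 11 = 10, giving Legendre symbol -1.
Legendre symbol -1 ⇒ 11 is inert.

remains prime (inert)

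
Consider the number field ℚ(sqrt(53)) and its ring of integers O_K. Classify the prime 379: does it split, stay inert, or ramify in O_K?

p is inert

53 mod 4 = 1, hence disc K = 53 and O_K = ℤ[(1+√53)/2].
379 ∤ 53, so 379 is unramified.
Euler's criterion: 53^189 mod 379 = 378. Thus (53|379) = -1.
Legendre symbol -1 ⇒ 379 is inert.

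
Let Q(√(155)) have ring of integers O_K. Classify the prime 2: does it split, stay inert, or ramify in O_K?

155 mod 4 = 3, hence disc K = 4·155 = 620 and O_K = ℤ[√155].
Ramification test: 2 | 620. The prime 2 ramifies in K.

ramified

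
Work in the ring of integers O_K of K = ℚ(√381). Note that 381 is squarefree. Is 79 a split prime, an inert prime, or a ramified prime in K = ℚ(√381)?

d = 381 ≡ 1 (mod 4), so O_K = ℤ[(1+√381)/2] and disc(K) = d = 381.
disc(K) = 381 is not divisible by 79; 79 is unramified.
Euler's criterion: 381^39 mod 79 = 1. Thus (381|79) = 1.
(381/79) = 1, so 79 splits.

split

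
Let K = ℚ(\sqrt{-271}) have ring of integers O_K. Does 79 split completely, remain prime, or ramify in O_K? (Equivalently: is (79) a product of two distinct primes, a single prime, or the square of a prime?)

split

Since -271 ≡ 1 mod 4, the ring of integers is ℤ[(1+√-271)/2] with discriminant -271.
79 ∤ -271, so 79 is unramified.
Euler's criterion: (-271)^39 mod 79 = 1. Thus (-271|79) = 1.
Legendre symbol 1 ⇒ 79 is split.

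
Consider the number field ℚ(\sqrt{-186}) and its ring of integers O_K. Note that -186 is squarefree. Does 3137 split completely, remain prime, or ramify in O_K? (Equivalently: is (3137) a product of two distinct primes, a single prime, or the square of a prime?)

-186 mod 4 = 2, hence disc K = 4·(-186) = -744 and O_K = ℤ[√-186].
disc(K) = -744 is not divisible by 3137; 3137 is unramified.
Compute (-186/3137) via Euler: 2951^((3137-1)/2) mod 3137 = 1, so (-186/3137) = 1.
(-186/3137) = 1, so 3137 splits.

3137 splits in O_K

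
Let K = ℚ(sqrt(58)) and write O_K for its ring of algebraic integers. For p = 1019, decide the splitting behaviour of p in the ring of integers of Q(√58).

inert

Since 58 ≢ 1 mod 4, the ring of integers is ℤ[√58] with discriminant 4·58 = 232.
1019 ∤ 232, so 1019 is unramified.
Euler's criterion: 58^509 mod 1019 = 1018. Thus (58|1019) = -1.
Legendre symbol -1 ⇒ 1019 is inert.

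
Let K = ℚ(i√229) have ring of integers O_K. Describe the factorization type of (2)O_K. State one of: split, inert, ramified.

d = -229 ≡ 3 (mod 4), so O_K = ℤ[√-229] and disc(K) = 4d = -916.
2 divides disc(K) = -916, so 2 ramifies.

2 is ramified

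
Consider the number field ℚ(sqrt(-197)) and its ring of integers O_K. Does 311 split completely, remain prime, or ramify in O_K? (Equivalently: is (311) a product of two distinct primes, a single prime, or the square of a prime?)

remains prime (inert)

-197 mod 4 = 3, hence disc K = 4·(-197) = -788 and O_K = ℤ[√-197].
Since gcd(311, -788) = 1 the prime 311 does not ramify.
Legendre symbol by Euler's criterion: (-197/311) ≡ (-197)^155 ≡ 310 (mod 311), i.e. (-197/311) = -1.
(-197/311) = -1, so 311 is inert.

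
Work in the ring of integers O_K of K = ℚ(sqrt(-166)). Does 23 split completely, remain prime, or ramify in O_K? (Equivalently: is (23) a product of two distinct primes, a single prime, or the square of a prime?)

-166 mod 4 = 2, hence disc K = 4·(-166) = -664 and O_K = ℤ[√-166].
disc(K) = -664 is not divisible by 23; 23 is unramified.
Legendre symbol by Euler's criterion: (-166/23) ≡ (-166)^11 ≡ 1 (mod 23), i.e. (-166/23) = 1.
Legendre symbol 1 ⇒ 23 is split.

p splits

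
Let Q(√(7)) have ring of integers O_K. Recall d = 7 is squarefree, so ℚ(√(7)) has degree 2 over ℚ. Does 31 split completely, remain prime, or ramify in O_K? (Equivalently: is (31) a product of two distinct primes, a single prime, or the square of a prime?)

split — (31) = 𝔭₁𝔭₂ with 𝔭₁ ≠ 𝔭₂

d = 7 ≡ 3 (mod 4), so O_K = ℤ[√7] and disc(K) = 4d = 28.
disc(K) = 28 is not divisible by 31; 31 is unramified.
Compute (7/31) via Euler: 7^((31-1)/2) mod 31 = 1, so (7/31) = 1.
Legendre symbol 1 ⇒ 31 is split.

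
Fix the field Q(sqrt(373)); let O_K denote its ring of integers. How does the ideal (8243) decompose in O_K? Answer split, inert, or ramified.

split — (8243) = 𝔭₁𝔭₂ with 𝔭₁ ≠ 𝔭₂

d = 373 ≡ 1 (mod 4), so O_K = ℤ[(1+√373)/2] and disc(K) = d = 373.
8243 ∤ 373, so 8243 is unramified.
Euler's criterion: 373^4121 mod 8243 = 1. Thus (373|8243) = 1.
Legendre symbol 1 ⇒ 8243 is split.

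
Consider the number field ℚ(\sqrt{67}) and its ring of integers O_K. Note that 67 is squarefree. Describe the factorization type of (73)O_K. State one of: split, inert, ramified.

67 mod 4 = 3, hence disc K = 4·67 = 268 and O_K = ℤ[√67].
disc(K) = 268 is not divisible by 73; 73 is unramified.
(67/73) = 67^36 mod 73 = 1, giving Legendre symbol 1.
d is a quadratic residue mod p, hence 73 splits in O_K.

p splits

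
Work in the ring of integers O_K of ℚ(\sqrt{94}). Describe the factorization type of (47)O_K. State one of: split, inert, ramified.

94 mod 4 = 2, hence disc K = 4·94 = 376 and O_K = ℤ[√94].
disc(K) = 376 = 47·8, so p = 47 is ramified.

ramified — (47) = 𝔭²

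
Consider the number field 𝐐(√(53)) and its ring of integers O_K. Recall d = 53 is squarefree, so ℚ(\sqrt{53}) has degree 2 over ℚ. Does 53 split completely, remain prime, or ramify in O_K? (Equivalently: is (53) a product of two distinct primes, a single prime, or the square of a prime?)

d = 53 ≡ 1 (mod 4), so O_K = ℤ[(1+√53)/2] and disc(K) = d = 53.
Ramification test: 53 | 53. The prime 53 ramifies in K.

ramified — (53) = 𝔭²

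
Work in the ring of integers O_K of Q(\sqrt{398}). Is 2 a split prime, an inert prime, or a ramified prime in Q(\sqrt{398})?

398 mod 4 = 2, hence disc K = 4·398 = 1592 and O_K = ℤ[√398].
2 divides disc(K) = 1592, so 2 ramifies.

ramifies in O_K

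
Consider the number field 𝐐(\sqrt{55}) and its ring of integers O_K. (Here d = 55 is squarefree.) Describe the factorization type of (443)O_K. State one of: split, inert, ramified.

d = 55 ≡ 3 (mod 4), so O_K = ℤ[√55] and disc(K) = 4d = 220.
disc(K) = 220 is not divisible by 443; 443 is unramified.
Euler's criterion: 55^221 mod 443 = 1. Thus (55|443) = 1.
(55/443) = 1, so 443 splits.

split — (443) = 𝔭₁𝔭₂ with 𝔭₁ ≠ 𝔭₂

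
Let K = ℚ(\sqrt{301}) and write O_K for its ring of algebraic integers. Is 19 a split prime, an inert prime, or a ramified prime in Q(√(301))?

301 mod 4 = 1, hence disc K = 301 and O_K = ℤ[(1+√301)/2].
disc(K) = 301 is not divisible by 19; 19 is unramified.
Compute (301/19) via Euler: 16^((19-1)/2) mod 19 = 1, so (301/19) = 1.
(301/19) = 1, so 19 splits.

p splits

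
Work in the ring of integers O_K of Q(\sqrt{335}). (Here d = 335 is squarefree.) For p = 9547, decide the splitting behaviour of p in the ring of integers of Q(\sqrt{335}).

Since 335 ≢ 1 mod 4, the ring of integers is ℤ[√335] with discriminant 4·335 = 1340.
disc(K) = 1340 is not divisible by 9547; 9547 is unramified.
Compute (335/9547) via Euler: 335^((9547-1)/2) mod 9547 = 1, so (335/9547) = 1.
Legendre symbol 1 ⇒ 9547 is split.

9547 splits in O_K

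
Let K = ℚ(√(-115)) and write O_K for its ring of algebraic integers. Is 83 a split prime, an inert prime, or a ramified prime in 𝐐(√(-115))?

split — (83) = 𝔭₁𝔭₂ with 𝔭₁ ≠ 𝔭₂

-115 mod 4 = 1, hence disc K = -115 and O_K = ℤ[(1+√-115)/2].
83 ∤ -115, so 83 is unramified.
Euler's criterion: (-115)^41 mod 83 = 1. Thus (-115|83) = 1.
Legendre symbol 1 ⇒ 83 is split.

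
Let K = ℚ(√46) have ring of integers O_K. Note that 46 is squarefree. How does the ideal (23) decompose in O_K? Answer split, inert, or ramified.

d = 46 ≡ 2 (mod 4), so O_K = ℤ[√46] and disc(K) = 4d = 184.
23 divides disc(K) = 184, so 23 ramifies.

ramifies in O_K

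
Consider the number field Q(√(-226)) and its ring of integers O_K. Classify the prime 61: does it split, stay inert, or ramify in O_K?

d = -226 ≡ 2 (mod 4), so O_K = ℤ[√-226] and disc(K) = 4d = -904.
61 ∤ -904, so 61 is unramified.
(-226/61) = 18^30 mod 61 = 60, giving Legendre symbol -1.
d is a non-residue mod p, hence 61 remains inert in O_K.

61 remains inert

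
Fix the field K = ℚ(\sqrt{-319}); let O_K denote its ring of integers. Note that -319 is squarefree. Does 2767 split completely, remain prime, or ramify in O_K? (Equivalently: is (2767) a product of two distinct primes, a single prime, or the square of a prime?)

-319 mod 4 = 1, hence disc K = -319 and O_K = ℤ[(1+√-319)/2].
Since gcd(2767, -319) = 1 the prime 2767 does not ramify.
Euler's criterion: (-319)^1383 mod 2767 = 1. Thus (-319|2767) = 1.
d is a quadratic residue mod p, hence 2767 splits in O_K.

2767 splits in O_K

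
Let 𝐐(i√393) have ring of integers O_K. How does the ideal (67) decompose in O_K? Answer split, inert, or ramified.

-393 mod 4 = 3, hence disc K = 4·(-393) = -1572 and O_K = ℤ[√-393].
disc(K) = -1572 is not divisible by 67; 67 is unramified.
Euler's criterion: (-393)^33 mod 67 = 1. Thus (-393|67) = 1.
d is a quadratic residue mod p, hence 67 splits in O_K.

splits completely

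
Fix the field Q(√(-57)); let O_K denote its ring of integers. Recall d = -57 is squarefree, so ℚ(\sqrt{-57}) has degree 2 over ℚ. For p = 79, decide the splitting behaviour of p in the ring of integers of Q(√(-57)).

split — (79) = 𝔭₁𝔭₂ with 𝔭₁ ≠ 𝔭₂

-57 mod 4 = 3, hence disc K = 4·(-57) = -228 and O_K = ℤ[√-57].
79 ∤ -228, so 79 is unramified.
Euler's criterion: (-57)^39 mod 79 = 1. Thus (-57|79) = 1.
(-57/79) = 1, so 79 splits.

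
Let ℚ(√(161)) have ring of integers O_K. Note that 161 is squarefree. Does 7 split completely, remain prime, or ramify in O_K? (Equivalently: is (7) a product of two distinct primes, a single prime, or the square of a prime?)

ramifies in O_K

Since 161 ≡ 1 mod 4, the ring of integers is ℤ[(1+√161)/2] with discriminant 161.
7 divides disc(K) = 161, so 7 ramifies.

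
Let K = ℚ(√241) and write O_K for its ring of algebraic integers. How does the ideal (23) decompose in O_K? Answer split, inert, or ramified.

Since 241 ≡ 1 mod 4, the ring of integers is ℤ[(1+√241)/2] with discriminant 241.
Since gcd(23, 241) = 1 the prime 23 does not ramify.
Euler's criterion: 241^11 mod 23 = 22. Thus (241|23) = -1.
Legendre symbol -1 ⇒ 23 is inert.

inert — (23) stays prime in O_K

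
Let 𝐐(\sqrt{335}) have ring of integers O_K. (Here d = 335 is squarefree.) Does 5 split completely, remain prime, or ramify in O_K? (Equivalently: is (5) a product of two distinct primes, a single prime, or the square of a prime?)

Since 335 ≢ 1 mod 4, the ring of integers is ℤ[√335] with discriminant 4·335 = 1340.
Ramification test: 5 | 1340. The prime 5 ramifies in K.

ramified — (5) = 𝔭²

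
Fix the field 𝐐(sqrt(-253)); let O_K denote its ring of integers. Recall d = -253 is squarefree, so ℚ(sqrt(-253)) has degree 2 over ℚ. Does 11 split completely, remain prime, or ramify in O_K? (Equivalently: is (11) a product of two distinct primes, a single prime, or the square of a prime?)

11 is ramified

d = -253 ≡ 3 (mod 4), so O_K = ℤ[√-253] and disc(K) = 4d = -1012.
11 divides disc(K) = -1012, so 11 ramifies.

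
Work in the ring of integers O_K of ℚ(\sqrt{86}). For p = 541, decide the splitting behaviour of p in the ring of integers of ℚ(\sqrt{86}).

Since 86 ≢ 1 mod 4, the ring of integers is ℤ[√86] with discriminant 4·86 = 344.
541 ∤ 344, so 541 is unramified.
Euler's criterion: 86^270 mod 541 = 540. Thus (86|541) = -1.
Legendre symbol -1 ⇒ 541 is inert.

inert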